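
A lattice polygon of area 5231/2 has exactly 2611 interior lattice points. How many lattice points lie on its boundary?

11

Pick's theorem gives A = I + B/2 − 1, so B = 2(A − I + 1) = 2(5231/2 − 2611 + 1) = 11.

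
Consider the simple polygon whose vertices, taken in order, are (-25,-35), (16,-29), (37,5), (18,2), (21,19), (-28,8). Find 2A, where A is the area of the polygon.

By the shoelace formula, twice the signed area is |[(-25)·(-29) − 16·(-35)] + [16·5 − 37·(-29)] + [37·2 − 18·5] + [18·19 − 21·2] + [21·8 − (-28)·19] + [(-28)·(-35) − (-25)·8]| = 4602, so the area is 2301.

4602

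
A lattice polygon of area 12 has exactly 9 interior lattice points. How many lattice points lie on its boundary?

Pick's theorem gives A = I + B/2 − 1, so B = 2(A − I + 1) = 2(12 − 9 + 1) = 8.

8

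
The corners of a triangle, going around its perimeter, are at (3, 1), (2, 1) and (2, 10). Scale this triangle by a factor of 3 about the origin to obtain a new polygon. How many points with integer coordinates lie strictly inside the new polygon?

25

Using the shoelace formula, 2A = |(3·1 − 2·1) + (2·10 − 2·1) + (2·1 − 3·10)| = 9, so the area is 4.5.
Along each edge there are gcd(|Δx|,|Δy|)+1 lattice points, so counting each shared vertex once the boundary has gcd(1,0) + gcd(0,9) + gcd(1,9) = 1+9+1 = 11.
Scaling by 3 multiplies the area by 3² = 9 (so the new area is 40.5) and multiplies the boundary lattice-point count by 3, giving 33.
By Pick's theorem, the interior count of the dilated polygon is 40.5 − 33/2 + 1 = 25.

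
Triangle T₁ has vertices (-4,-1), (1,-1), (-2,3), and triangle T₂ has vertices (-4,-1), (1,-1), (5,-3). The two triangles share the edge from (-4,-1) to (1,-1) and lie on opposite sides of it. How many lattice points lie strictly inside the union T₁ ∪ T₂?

13

The union is the simple quadrilateral with vertices (-4,-1), (-2,3), (1,-1), (5,-3) in order.
By the shoelace formula, twice the signed area is |((-4)·3 − (-2)·(-1)) + ((-2)·(-1) − 1·3) + (1·(-3) − 5·(-1)) + (5·(-1) − (-4)·(-3))| = 30, so the area is 15.
Summing gcd(|Δx|,|Δy|) over the edges gives the boundary count: gcd(2,4) + gcd(3,4) + gcd(4,2) + gcd(9,2) = 2+1+2+1 = 6.
By Pick's theorem I = A − B/2 + 1 = 15 − 6/2 + 1 = 13.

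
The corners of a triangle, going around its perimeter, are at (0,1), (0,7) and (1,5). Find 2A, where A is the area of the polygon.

6

By the shoelace formula, twice the signed area is |[0·7 − 0·1] + [0·5 − 1·7] + [1·1 − 0·5]| = 6, so the area is 3.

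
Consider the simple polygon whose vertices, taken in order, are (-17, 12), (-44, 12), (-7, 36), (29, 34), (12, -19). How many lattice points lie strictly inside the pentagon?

The shoelace formula gives twice the area as |[(-17)·12 − (-44)·12] + [(-44)·36 − (-7)·12] + [(-7)·34 − 29·36] + [29·(-19) − 12·34] + [12·12 − (-17)·(-19)]| = 3596, so the area is 1798.
Along each edge there are gcd(|Δx|,|Δy|)+1 lattice points, so counting each shared vertex once the boundary has gcd(27,0) + gcd(37,24) + gcd(36,2) + gcd(17,53) + gcd(29,31) = 27+1+2+1+1 = 32.
Pick's theorem gives I = A − B/2 + 1 = 1798 − 32/2 + 1 = 1783.

1783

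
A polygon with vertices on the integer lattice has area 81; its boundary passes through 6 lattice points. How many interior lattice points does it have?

79

Pick's theorem A = I + B/2 − 1 rearranges to I = A − B/2 + 1 = 81 − 6/2 + 1 = 79.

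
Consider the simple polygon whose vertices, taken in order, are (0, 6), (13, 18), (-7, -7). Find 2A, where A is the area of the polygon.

85

The shoelace formula gives twice the area as |(0·18 − 13·6) + (13·(-7) − (-7)·18) + ((-7)·6 − 0·(-7))| = 85, so the area is 42.5.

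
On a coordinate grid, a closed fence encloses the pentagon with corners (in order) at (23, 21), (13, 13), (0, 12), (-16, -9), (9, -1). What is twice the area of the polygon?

Using the shoelace formula, 2A = |(23·13 − 13·21) + (13·12 − 0·13) + (0·(-9) − (-16)·12) + ((-16)·(-1) − 9·(-9)) + (9·21 − 23·(-1))| = 683, so the area is 341.5.

683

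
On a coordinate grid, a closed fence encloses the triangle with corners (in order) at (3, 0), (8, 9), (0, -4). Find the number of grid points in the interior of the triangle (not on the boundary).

3

By the shoelace formula, twice the signed area is |[3·9 − 8·0] + [8·(-4) − 0·9] + [0·0 − 3·(-4)]| = 7, so the area is 3.5.
The number of boundary lattice points is Σ gcd(|Δx|,|Δy|) = gcd(5,9) + gcd(8,13) + gcd(3,4) = 1+1+1 = 3.
By Pick's theorem A = I + B/2 − 1, so I = 3.5 − 3/2 + 1 = 3.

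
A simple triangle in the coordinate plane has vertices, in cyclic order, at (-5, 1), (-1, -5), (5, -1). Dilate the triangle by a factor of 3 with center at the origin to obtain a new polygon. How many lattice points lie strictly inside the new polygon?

The shoelace formula gives twice the area as |[(-5)·(-5) − (-1)·1] + [(-1)·(-1) − 5·(-5)] + [5·1 − (-5)·(-1)]| = 52, so the area is 26.
Summing gcd(|Δx|,|Δy|) over the edges gives the boundary count: gcd(4,6) + gcd(6,4) + gcd(10,2) = 2+2+2 = 6.
Scaling by 3 multiplies the area by 3² = 9 (so the new area is 234) and multiplies the boundary lattice-point count by 3, giving 18.
By Pick's theorem, the interior count of the dilated polygon is 234 − 18/2 + 1 = 226.

226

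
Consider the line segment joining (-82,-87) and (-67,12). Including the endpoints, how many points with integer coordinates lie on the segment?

The number of lattice points on a segment between lattice points is gcd(|Δx|,|Δy|) + 1 = gcd(15,99) + 1 = 3 + 1 = 4.

4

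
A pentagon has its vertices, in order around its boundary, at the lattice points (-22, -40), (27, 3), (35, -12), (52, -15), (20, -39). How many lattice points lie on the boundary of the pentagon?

The number of boundary lattice points is Σ gcd(|Δx|,|Δy|) = gcd(49,43) + gcd(8,15) + gcd(17,3) + gcd(32,24) + gcd(42,1) = 1+1+1+8+1 = 12.

12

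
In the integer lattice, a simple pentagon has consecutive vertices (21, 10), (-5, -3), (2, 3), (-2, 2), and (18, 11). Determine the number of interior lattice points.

The shoelace formula gives twice the area as |[21·(-3) − (-5)·10] + [(-5)·3 − 2·(-3)] + [2·2 − (-2)·3] + [(-2)·11 − 18·2] + [18·10 − 21·11]| = 121, so the area is 60.5.
Along each edge there are gcd(|Δx|,|Δy|)+1 lattice points, so counting each shared vertex once the boundary has gcd(26,13) + gcd(7,6) + gcd(4,1) + gcd(20,9) + gcd(3,1) = 13+1+1+1+1 = 17.
Pick's theorem gives I = A − B/2 + 1 = 60.5 − 17/2 + 1 = 53.

53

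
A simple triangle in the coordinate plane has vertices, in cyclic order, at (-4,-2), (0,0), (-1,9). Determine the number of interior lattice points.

18

By the shoelace formula, twice the signed area is |((-4)·0 − 0·(-2)) + (0·9 − (-1)·0) + ((-1)·(-2) − (-4)·9)| = 38, so the area is 19.
Summing gcd(|Δx|,|Δy|) over the edges gives the boundary count: gcd(4,2) + gcd(1,9) + gcd(3,11) = 2+1+1 = 4.
By Pick's theorem A = I + B/2 − 1, so I = 19 − 4/2 + 1 = 18.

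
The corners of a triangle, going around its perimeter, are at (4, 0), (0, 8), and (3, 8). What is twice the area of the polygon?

24

By the shoelace formula, twice the signed area is |(4·8 − 0·0) + (0·8 − 3·8) + (3·0 − 4·8)| = 24, so the area is 12.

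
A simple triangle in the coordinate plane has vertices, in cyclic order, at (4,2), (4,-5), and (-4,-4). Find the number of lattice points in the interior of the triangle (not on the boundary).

Using the shoelace formula, 2A = |(4·(-5) − 4·2) + (4·(-4) − (-4)·(-5)) + ((-4)·2 − 4·(-4))| = 56, so the area is 28.
Summing gcd(|Δx|,|Δy|) over the edges gives the boundary count: gcd(0,7) + gcd(8,1) + gcd(8,6) = 7+1+2 = 10.
Pick's theorem gives I = A − B/2 + 1 = 28 − 10/2 + 1 = 24.

24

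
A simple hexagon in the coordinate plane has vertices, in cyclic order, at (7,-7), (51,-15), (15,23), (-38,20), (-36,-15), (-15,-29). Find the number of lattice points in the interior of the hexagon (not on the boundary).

2603

The shoelace formula gives twice the area as |(7·(-15) − 51·(-7)) + (51·23 − 15·(-15)) + (15·20 − (-38)·23) + ((-38)·(-15) − (-36)·20) + ((-36)·(-29) − (-15)·(-15)) + ((-15)·(-7) − 7·(-29))| = 5241, so the area is 5241/2.
The number of boundary lattice points is Σ gcd(|Δx|,|Δy|) = gcd(44,8) + gcd(36,38) + gcd(53,3) + gcd(2,35) + gcd(21,14) + gcd(22,22) = 4+2+1+1+7+22 = 37.
Pick's theorem gives I = A − B/2 + 1 = 5241/2 − 37/2 + 1 = 2603.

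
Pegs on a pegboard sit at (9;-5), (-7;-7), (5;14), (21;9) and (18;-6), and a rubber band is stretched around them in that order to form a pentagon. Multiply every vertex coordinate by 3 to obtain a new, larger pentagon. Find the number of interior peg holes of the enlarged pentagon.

The shoelace formula gives twice the area as |[9·(-7) − (-7)·(-5)] + [(-7)·14 − 5·(-7)] + [5·9 − 21·14] + [21·(-6) − 18·9] + [18·(-5) − 9·(-6)]| = 734, so the area is 367.
The number of boundary lattice points is Σ gcd(|Δx|,|Δy|) = gcd(16,2) + gcd(12,21) + gcd(16,5) + gcd(3,15) + gcd(9,1) = 2+3+1+3+1 = 10.
Scaling by 3 multiplies the area by 3² = 9 (so the new area is 3303) and multiplies the boundary lattice-point count by 3, giving 30.
By Pick's theorem, the interior count of the dilated polygon is 3303 − 30/2 + 1 = 3289.

3289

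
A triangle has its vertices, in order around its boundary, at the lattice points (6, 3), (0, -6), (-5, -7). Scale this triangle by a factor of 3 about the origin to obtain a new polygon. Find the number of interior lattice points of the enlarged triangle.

By the shoelace formula, twice the signed area is |(6·(-6) − 0·3) + (0·(-7) − (-5)·(-6)) + ((-5)·3 − 6·(-7))| = 39, so the area is 19.5.
Along each edge there are gcd(|Δx|,|Δy|)+1 lattice points, so counting each shared vertex once the boundary has gcd(6,9) + gcd(5,1) + gcd(11,10) = 3+1+1 = 5.
Scaling by 3 multiplies the area by 3² = 9 (so the new area is 175.5) and multiplies the boundary lattice-point count by 3, giving 15.
By Pick's theorem, the interior count of the dilated polygon is 175.5 − 15/2 + 1 = 169.

169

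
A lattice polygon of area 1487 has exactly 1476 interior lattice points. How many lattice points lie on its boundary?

24

Pick's theorem gives A = I + B/2 − 1, so B = 2(A − I + 1) = 2(1487 − 1476 + 1) = 24.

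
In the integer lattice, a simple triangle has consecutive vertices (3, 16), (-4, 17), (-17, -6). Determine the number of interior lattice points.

86

By the shoelace formula, twice the signed area is |[3·17 − (-4)·16] + [(-4)·(-6) − (-17)·17] + [(-17)·16 − 3·(-6)]| = 174, so the area is 87.
The number of boundary lattice points is Σ gcd(|Δx|,|Δy|) = gcd(7,1) + gcd(13,23) + gcd(20,22) = 1+1+2 = 4.
By Pick's theorem A = I + B/2 − 1, so I = 87 − 4/2 + 1 = 86.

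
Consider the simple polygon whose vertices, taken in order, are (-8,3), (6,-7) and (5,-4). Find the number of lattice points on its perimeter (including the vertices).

The number of boundary lattice points is Σ gcd(|Δx|,|Δy|) = gcd(14,10) + gcd(1,3) + gcd(13,7) = 2+1+1 = 4.

4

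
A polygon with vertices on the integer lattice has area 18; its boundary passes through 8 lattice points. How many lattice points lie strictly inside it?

15

From Pick's theorem, I = A − B/2 + 1 = 18 − 8/2 + 1 = 15.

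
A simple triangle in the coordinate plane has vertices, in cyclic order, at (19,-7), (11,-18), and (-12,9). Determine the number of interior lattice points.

The shoelace formula gives twice the area as |(19·(-18) − 11·(-7)) + (11·9 − (-12)·(-18)) + ((-12)·(-7) − 19·9)| = 469, so the area is 469/2.
Along each edge there are gcd(|Δx|,|Δy|)+1 lattice points, so counting each shared vertex once the boundary has gcd(8,11) + gcd(23,27) + gcd(31,16) = 1+1+1 = 3.
Pick's theorem gives I = A − B/2 + 1 = 469/2 − 3/2 + 1 = 234.

234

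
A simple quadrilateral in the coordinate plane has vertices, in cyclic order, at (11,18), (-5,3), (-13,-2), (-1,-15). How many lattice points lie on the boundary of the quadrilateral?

6

The number of boundary lattice points is Σ gcd(|Δx|,|Δy|) = gcd(16,15) + gcd(8,5) + gcd(12,13) + gcd(12,33) = 1+1+1+3 = 6.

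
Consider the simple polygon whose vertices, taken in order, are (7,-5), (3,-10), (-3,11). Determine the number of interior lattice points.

55

The shoelace formula gives twice the area as |[7·(-10) − 3·(-5)] + [3·11 − (-3)·(-10)] + [(-3)·(-5) − 7·11]| = 114, so the area is 57.
The number of boundary lattice points is Σ gcd(|Δx|,|Δy|) = gcd(4,5) + gcd(6,21) + gcd(10,16) = 1+3+2 = 6.
By Pick's theorem A = I + B/2 − 1, so I = 57 − 6/2 + 1 = 55.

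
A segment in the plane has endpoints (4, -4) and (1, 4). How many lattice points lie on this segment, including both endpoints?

The number of lattice points on a segment between lattice points is gcd(|Δx|,|Δy|) + 1 = gcd(3,8) + 1 = 1 + 1 = 2.

2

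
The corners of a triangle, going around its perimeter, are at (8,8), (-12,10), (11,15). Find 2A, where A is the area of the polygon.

146

Using the shoelace formula, 2A = |(8·10 − (-12)·8) + ((-12)·15 − 11·10) + (11·8 − 8·15)| = 146, so the area is 73.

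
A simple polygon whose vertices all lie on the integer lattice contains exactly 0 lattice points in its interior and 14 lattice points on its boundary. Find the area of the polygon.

By Pick's theorem, A = I + B/2 − 1 = 0 + 14/2 − 1 = 6.

6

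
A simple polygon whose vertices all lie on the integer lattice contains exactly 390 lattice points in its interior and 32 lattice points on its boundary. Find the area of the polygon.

Pick's theorem states A = I + B/2 − 1, so A = 390 + 32/2 − 1 = 405.

405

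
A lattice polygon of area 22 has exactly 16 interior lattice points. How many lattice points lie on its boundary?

Pick's theorem gives A = I + B/2 − 1, so B = 2(A − I + 1) = 2(22 − 16 + 1) = 14.

14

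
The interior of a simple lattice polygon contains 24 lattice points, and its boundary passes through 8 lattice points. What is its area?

By Pick's theorem, A = I + B/2 − 1 = 24 + 8/2 − 1 = 27.

27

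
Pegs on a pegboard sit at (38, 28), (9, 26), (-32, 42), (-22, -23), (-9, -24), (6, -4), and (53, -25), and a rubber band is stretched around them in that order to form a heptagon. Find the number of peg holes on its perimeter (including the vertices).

15

The number of boundary lattice points is Σ gcd(|Δx|,|Δy|) = gcd(29,2) + gcd(41,16) + gcd(10,65) + gcd(13,1) + gcd(15,20) + gcd(47,21) + gcd(15,53) = 1+1+5+1+5+1+1 = 15.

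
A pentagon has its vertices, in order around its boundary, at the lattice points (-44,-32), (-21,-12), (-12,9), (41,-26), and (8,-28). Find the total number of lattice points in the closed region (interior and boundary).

1487

By the shoelace formula, twice the signed area is |[(-44)·(-12) − (-21)·(-32)] + [(-21)·9 − (-12)·(-12)] + [(-12)·(-26) − 41·9] + [41·(-28) − 8·(-26)] + [8·(-32) − (-44)·(-28)]| = 2962, so the area is 1481.
The number of boundary lattice points is Σ gcd(|Δx|,|Δy|) = gcd(23,20) + gcd(9,21) + gcd(53,35) + gcd(33,2) + gcd(52,4) = 1+3+1+1+4 = 10.
Pick's theorem gives I = A − B/2 + 1 = 1481 − 10/2 + 1 = 1477, so the closed region contains I + B = 1477 + 10 = 1487 lattice points.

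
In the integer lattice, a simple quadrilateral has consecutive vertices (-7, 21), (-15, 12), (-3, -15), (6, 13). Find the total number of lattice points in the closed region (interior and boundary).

The shoelace formula gives twice the area as |((-7)·12 − (-15)·21) + ((-15)·(-15) − (-3)·12) + ((-3)·13 − 6·(-15)) + (6·21 − (-7)·13)| = 760, so the area is 380.
Along each edge there are gcd(|Δx|,|Δy|)+1 lattice points, so counting each shared vertex once the boundary has gcd(8,9) + gcd(12,27) + gcd(9,28) + gcd(13,8) = 1+3+1+1 = 6.
Pick's theorem gives I = A − B/2 + 1 = 380 − 6/2 + 1 = 378, so the closed region contains I + B = 378 + 6 = 384 lattice points.

384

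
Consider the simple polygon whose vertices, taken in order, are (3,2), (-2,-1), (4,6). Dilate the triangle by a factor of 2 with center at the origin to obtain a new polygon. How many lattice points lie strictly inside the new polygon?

32

The shoelace formula gives twice the area as |(3·(-1) − (-2)·2) + ((-2)·6 − 4·(-1)) + (4·2 − 3·6)| = 17, so the area is 17/2.
The number of boundary lattice points is Σ gcd(|Δx|,|Δy|) = gcd(5,3) + gcd(6,7) + gcd(1,4) = 1+1+1 = 3.
Scaling by 2 multiplies the area by 2² = 4 (so the new area is 34) and multiplies the boundary lattice-point count by 2, giving 6.
By Pick's theorem, the interior count of the dilated polygon is 34 − 6/2 + 1 = 32.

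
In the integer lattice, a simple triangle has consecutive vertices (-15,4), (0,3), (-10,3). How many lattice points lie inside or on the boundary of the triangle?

Using the shoelace formula, 2A = |((-15)·3 − 0·4) + (0·3 − (-10)·3) + ((-10)·4 − (-15)·3)| = 10, so the area is 5.
Summing gcd(|Δx|,|Δy|) over the edges gives the boundary count: gcd(15,1) + gcd(10,0) + gcd(5,1) = 1+10+1 = 12.
Pick's theorem gives I = A − B/2 + 1 = 5 − 12/2 + 1 = 0, so the closed region contains I + B = 0 + 12 = 12 lattice points.

12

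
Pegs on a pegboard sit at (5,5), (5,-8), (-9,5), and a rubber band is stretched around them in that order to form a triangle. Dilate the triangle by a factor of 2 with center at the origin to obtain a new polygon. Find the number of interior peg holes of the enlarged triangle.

337

By the shoelace formula, twice the signed area is |(5·(-8) − 5·5) + (5·5 − (-9)·(-8)) + ((-9)·5 − 5·5)| = 182, so the area is 91.
The number of boundary lattice points is Σ gcd(|Δx|,|Δy|) = gcd(0,13) + gcd(14,13) + gcd(14,0) = 13+1+14 = 28.
Scaling by 2 multiplies the area by 2² = 4 (so the new area is 364) and multiplies the boundary lattice-point count by 2, giving 56.
By Pick's theorem, the interior count of the dilated polygon is 364 − 56/2 + 1 = 337.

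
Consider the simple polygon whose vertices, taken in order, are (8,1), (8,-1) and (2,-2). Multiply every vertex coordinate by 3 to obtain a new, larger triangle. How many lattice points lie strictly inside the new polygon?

46

The shoelace formula gives twice the area as |[8·(-1) − 8·1] + [8·(-2) − 2·(-1)] + [2·1 − 8·(-2)]| = 12, so the area is 6.
Along each edge there are gcd(|Δx|,|Δy|)+1 lattice points, so counting each shared vertex once the boundary has gcd(0,2) + gcd(6,1) + gcd(6,3) = 2+1+3 = 6.
Scaling by 3 multiplies the area by 3² = 9 (so the new area is 54) and multiplies the boundary lattice-point count by 3, giving 18.
By Pick's theorem, the interior count of the dilated polygon is 54 − 18/2 + 1 = 46.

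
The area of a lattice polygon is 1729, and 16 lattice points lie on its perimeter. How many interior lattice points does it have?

Pick's theorem A = I + B/2 − 1 rearranges to I = A − B/2 + 1 = 1729 − 16/2 + 1 = 1722.

1722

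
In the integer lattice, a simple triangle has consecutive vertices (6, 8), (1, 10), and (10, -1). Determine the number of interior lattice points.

18

The shoelace formula gives twice the area as |[6·10 − 1·8] + [1·(-1) − 10·10] + [10·8 − 6·(-1)]| = 37, so the area is 18.5.
The number of boundary lattice points is Σ gcd(|Δx|,|Δy|) = gcd(5,2) + gcd(9,11) + gcd(4,9) = 1+1+1 = 3.
Pick's theorem gives I = A − B/2 + 1 = 18.5 − 3/2 + 1 = 18.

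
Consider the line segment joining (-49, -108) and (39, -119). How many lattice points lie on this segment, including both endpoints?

The number of lattice points on a segment between lattice points is gcd(|Δx|,|Δy|) + 1 = gcd(88,11) + 1 = 11 + 1 = 12.

12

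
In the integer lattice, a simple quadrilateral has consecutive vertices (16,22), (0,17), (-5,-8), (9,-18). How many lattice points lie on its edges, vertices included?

9

The number of boundary lattice points is Σ gcd(|Δx|,|Δy|) = gcd(16,5) + gcd(5,25) + gcd(14,10) + gcd(7,40) = 1+5+2+1 = 9.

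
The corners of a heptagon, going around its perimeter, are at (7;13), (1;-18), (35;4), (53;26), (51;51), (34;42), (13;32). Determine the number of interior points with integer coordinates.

The shoelace formula gives twice the area as |[7·(-18) − 1·13] + [1·4 − 35·(-18)] + [35·26 − 53·4] + [53·51 − 51·26] + [51·42 − 34·51] + [34·32 − 13·42] + [13·13 − 7·32]| = 3465, so the area is 1732.5.
Along each edge there are gcd(|Δx|,|Δy|)+1 lattice points, so counting each shared vertex once the boundary has gcd(6,31) + gcd(34,22) + gcd(18,22) + gcd(2,25) + gcd(17,9) + gcd(21,10) + gcd(6,19) = 1+2+2+1+1+1+1 = 9.
Pick's theorem gives I = A − B/2 + 1 = 1732.5 − 9/2 + 1 = 1729.

1729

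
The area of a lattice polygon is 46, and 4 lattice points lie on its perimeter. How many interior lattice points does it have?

45

From Pick's theorem, I = A − B/2 + 1 = 46 − 4/2 + 1 = 45.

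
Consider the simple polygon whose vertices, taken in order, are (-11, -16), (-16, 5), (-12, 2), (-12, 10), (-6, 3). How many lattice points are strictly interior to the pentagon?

Using the shoelace formula, 2A = |((-11)·5 − (-16)·(-16)) + ((-16)·2 − (-12)·5) + ((-12)·10 − (-12)·2) + ((-12)·3 − (-6)·10) + ((-6)·(-16) − (-11)·3)| = 226, so the area is 113.
The number of boundary lattice points is Σ gcd(|Δx|,|Δy|) = gcd(5,21) + gcd(4,3) + gcd(0,8) + gcd(6,7) + gcd(5,19) = 1+1+8+1+1 = 12.
By Pick's theorem A = I + B/2 − 1, so I = 113 − 12/2 + 1 = 108.

108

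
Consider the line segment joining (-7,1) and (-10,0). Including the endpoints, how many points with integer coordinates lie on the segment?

2

The number of lattice points on a segment between lattice points is gcd(|Δx|,|Δy|) + 1 = gcd(3,1) + 1 = 1 + 1 = 2.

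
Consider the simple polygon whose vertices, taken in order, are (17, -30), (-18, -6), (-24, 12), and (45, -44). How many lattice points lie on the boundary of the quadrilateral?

Along each edge there are gcd(|Δx|,|Δy|)+1 lattice points, so counting each shared vertex once the boundary has gcd(35,24) + gcd(6,18) + gcd(69,56) + gcd(28,14) = 1+6+1+14 = 22.

22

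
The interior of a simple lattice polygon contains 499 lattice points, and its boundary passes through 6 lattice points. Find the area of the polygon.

By Pick's theorem, A = I + B/2 − 1 = 499 + 6/2 − 1 = 501.

501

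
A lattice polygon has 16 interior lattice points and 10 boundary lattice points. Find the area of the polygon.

20

By Pick's theorem, A = I + B/2 − 1 = 16 + 10/2 − 1 = 20.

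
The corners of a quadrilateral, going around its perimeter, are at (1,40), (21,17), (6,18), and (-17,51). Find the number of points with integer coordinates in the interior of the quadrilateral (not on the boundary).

332

By the shoelace formula, twice the signed area is |(1·17 − 21·40) + (21·18 − 6·17) + (6·51 − (-17)·18) + ((-17)·40 − 1·51)| = 666, so the area is 333.
Summing gcd(|Δx|,|Δy|) over the edges gives the boundary count: gcd(20,23) + gcd(15,1) + gcd(23,33) + gcd(18,11) = 1+1+1+1 = 4.
Pick's theorem gives I = A − B/2 + 1 = 333 − 4/2 + 1 = 332.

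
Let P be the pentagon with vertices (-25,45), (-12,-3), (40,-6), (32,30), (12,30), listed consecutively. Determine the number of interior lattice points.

The shoelace formula gives twice the area as |[(-25)·(-3) − (-12)·45] + [(-12)·(-6) − 40·(-3)] + [40·30 − 32·(-6)] + [32·30 − 12·30] + [12·45 − (-25)·30]| = 4089, so the area is 4089/2.
Summing gcd(|Δx|,|Δy|) over the edges gives the boundary count: gcd(13,48) + gcd(52,3) + gcd(8,36) + gcd(20,0) + gcd(37,15) = 1+1+4+20+1 = 27.
Pick's theorem gives I = A − B/2 + 1 = 4089/2 − 27/2 + 1 = 2032.

2032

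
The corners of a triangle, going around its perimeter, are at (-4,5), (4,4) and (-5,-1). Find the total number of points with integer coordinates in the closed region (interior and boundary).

Using the shoelace formula, 2A = |((-4)·4 − 4·5) + (4·(-1) − (-5)·4) + ((-5)·5 − (-4)·(-1))| = 49, so the area is 49/2.
Along each edge there are gcd(|Δx|,|Δy|)+1 lattice points, so counting each shared vertex once the boundary has gcd(8,1) + gcd(9,5) + gcd(1,6) = 1+1+1 = 3.
Pick's theorem gives I = A − B/2 + 1 = 49/2 − 3/2 + 1 = 24, so the closed region contains I + B = 24 + 3 = 27 lattice points.

27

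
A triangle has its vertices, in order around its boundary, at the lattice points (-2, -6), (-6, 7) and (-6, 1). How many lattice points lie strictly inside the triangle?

9

By the shoelace formula, twice the signed area is |((-2)·7 − (-6)·(-6)) + ((-6)·1 − (-6)·7) + ((-6)·(-6) − (-2)·1)| = 24, so the area is 12.
The number of boundary lattice points is Σ gcd(|Δx|,|Δy|) = gcd(4,13) + gcd(0,6) + gcd(4,7) = 1+6+1 = 8.
By Pick's theorem A = I + B/2 − 1, so I = 12 − 8/2 + 1 = 9.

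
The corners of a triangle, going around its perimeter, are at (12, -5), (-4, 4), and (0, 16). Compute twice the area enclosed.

228

By the shoelace formula, twice the signed area is |[12·4 − (-4)·(-5)] + [(-4)·16 − 0·4] + [0·(-5) − 12·16]| = 228, so the area is 114.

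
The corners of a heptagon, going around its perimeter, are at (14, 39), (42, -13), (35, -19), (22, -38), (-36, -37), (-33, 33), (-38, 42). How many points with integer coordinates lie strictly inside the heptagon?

4930

Using the shoelace formula, 2A = |[14·(-13) − 42·39] + [42·(-19) − 35·(-13)] + [35·(-38) − 22·(-19)] + [22·(-37) − (-36)·(-38)] + [(-36)·33 − (-33)·(-37)] + [(-33)·42 − (-38)·33] + [(-38)·39 − 14·42]| = 9868, so the area is 4934.
Along each edge there are gcd(|Δx|,|Δy|)+1 lattice points, so counting each shared vertex once the boundary has gcd(28,52) + gcd(7,6) + gcd(13,19) + gcd(58,1) + gcd(3,70) + gcd(5,9) + gcd(52,3) = 4+1+1+1+1+1+1 = 10.
Pick's theorem gives I = A − B/2 + 1 = 4934 − 10/2 + 1 = 4930.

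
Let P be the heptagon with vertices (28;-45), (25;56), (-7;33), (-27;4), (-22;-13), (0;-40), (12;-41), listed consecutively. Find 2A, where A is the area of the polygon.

By the shoelace formula, twice the signed area is |(28·56 − 25·(-45)) + (25·33 − (-7)·56) + ((-7)·4 − (-27)·33) + ((-27)·(-13) − (-22)·4) + ((-22)·(-40) − 0·(-13)) + (0·(-41) − 12·(-40)) + (12·(-45) − 28·(-41))| = 7180, so the area is 3590.

7180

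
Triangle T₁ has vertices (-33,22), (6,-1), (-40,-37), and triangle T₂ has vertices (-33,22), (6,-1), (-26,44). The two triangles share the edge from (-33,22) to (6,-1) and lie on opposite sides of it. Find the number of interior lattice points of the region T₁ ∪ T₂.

The union is the simple quadrilateral with vertices (-33,22), (-40,-37), (6,-1), (-26,44) in order.
The shoelace formula gives twice the area as |((-33)·(-37) − (-40)·22) + ((-40)·(-1) − 6·(-37)) + (6·44 − (-26)·(-1)) + ((-26)·22 − (-33)·44)| = 3481, so the area is 1740.5.
Along each edge there are gcd(|Δx|,|Δy|)+1 lattice points, so counting each shared vertex once the boundary has gcd(7,59) + gcd(46,36) + gcd(32,45) + gcd(7,22) = 1+2+1+1 = 5.
By Pick's theorem I = A − B/2 + 1 = 1740.5 − 5/2 + 1 = 1739.

1739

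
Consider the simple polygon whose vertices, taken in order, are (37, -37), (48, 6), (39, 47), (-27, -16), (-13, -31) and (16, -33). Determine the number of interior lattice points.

Using the shoelace formula, 2A = |[37·6 − 48·(-37)] + [48·47 − 39·6] + [39·(-16) − (-27)·47] + [(-27)·(-31) − (-13)·(-16)] + [(-13)·(-33) − 16·(-31)] + [16·(-37) − 37·(-33)]| = 6848, so the area is 3424.
The number of boundary lattice points is Σ gcd(|Δx|,|Δy|) = gcd(11,43) + gcd(9,41) + gcd(66,63) + gcd(14,15) + gcd(29,2) + gcd(21,4) = 1+1+3+1+1+1 = 8.
Pick's theorem gives I = A − B/2 + 1 = 3424 − 8/2 + 1 = 3421.

3421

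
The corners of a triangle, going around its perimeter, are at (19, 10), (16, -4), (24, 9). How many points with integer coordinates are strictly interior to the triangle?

36

The shoelace formula gives twice the area as |(19·(-4) − 16·10) + (16·9 − 24·(-4)) + (24·10 − 19·9)| = 73, so the area is 36.5.
Summing gcd(|Δx|,|Δy|) over the edges gives the boundary count: gcd(3,14) + gcd(8,13) + gcd(5,1) = 1+1+1 = 3.
Pick's theorem gives I = A − B/2 + 1 = 36.5 − 3/2 + 1 = 36.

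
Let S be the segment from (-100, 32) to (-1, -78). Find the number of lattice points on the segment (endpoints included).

The number of lattice points on a segment between lattice points is gcd(|Δx|,|Δy|) + 1 = gcd(99,110) + 1 = 11 + 1 = 12.

12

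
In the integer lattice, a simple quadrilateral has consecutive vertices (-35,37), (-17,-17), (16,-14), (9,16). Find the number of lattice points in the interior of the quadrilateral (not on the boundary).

Using the shoelace formula, 2A = |[(-35)·(-17) − (-17)·37] + [(-17)·(-14) − 16·(-17)] + [16·16 − 9·(-14)] + [9·37 − (-35)·16]| = 3009, so the area is 1504.5.
The number of boundary lattice points is Σ gcd(|Δx|,|Δy|) = gcd(18,54) + gcd(33,3) + gcd(7,30) + gcd(44,21) = 18+3+1+1 = 23.
Pick's theorem gives I = A − B/2 + 1 = 1504.5 − 23/2 + 1 = 1494.

1494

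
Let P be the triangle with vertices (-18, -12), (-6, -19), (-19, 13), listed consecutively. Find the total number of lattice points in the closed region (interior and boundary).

The shoelace formula gives twice the area as |((-18)·(-19) − (-6)·(-12)) + ((-6)·13 − (-19)·(-19)) + ((-19)·(-12) − (-18)·13)| = 293, so the area is 146.5.
Summing gcd(|Δx|,|Δy|) over the edges gives the boundary count: gcd(12,7) + gcd(13,32) + gcd(1,25) = 1+1+1 = 3.
Pick's theorem gives I = A − B/2 + 1 = 146.5 − 3/2 + 1 = 146, so the closed region contains I + B = 146 + 3 = 149 lattice points.

149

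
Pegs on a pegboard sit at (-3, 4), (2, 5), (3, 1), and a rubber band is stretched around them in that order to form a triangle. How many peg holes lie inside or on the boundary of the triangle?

14

Using the shoelace formula, 2A = |((-3)·5 − 2·4) + (2·1 − 3·5) + (3·4 − (-3)·1)| = 21, so the area is 21/2.
The number of boundary lattice points is Σ gcd(|Δx|,|Δy|) = gcd(5,1) + gcd(1,4) + gcd(6,3) = 1+1+3 = 5.
Pick's theorem gives I = A − B/2 + 1 = 21/2 − 5/2 + 1 = 9, so the closed region contains I + B = 9 + 5 = 14 lattice points.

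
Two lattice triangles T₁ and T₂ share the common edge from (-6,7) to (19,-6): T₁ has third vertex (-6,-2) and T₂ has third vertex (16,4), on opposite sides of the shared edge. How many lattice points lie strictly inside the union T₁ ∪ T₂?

213

The union is the simple quadrilateral with vertices (-6,7), (-6,-2), (19,-6), (16,4) in order.
Using the shoelace formula, 2A = |[(-6)·(-2) − (-6)·7] + [(-6)·(-6) − 19·(-2)] + [19·4 − 16·(-6)] + [16·7 − (-6)·4]| = 436, so the area is 218.
Summing gcd(|Δx|,|Δy|) over the edges gives the boundary count: gcd(0,9) + gcd(25,4) + gcd(3,10) + gcd(22,3) = 9+1+1+1 = 12.
By Pick's theorem I = A − B/2 + 1 = 218 − 12/2 + 1 = 213.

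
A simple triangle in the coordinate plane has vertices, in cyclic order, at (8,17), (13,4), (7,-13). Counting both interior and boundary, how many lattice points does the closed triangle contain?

The shoelace formula gives twice the area as |[8·4 − 13·17] + [13·(-13) − 7·4] + [7·17 − 8·(-13)]| = 163, so the area is 81.5.
Along each edge there are gcd(|Δx|,|Δy|)+1 lattice points, so counting each shared vertex once the boundary has gcd(5,13) + gcd(6,17) + gcd(1,30) = 1+1+1 = 3.
Pick's theorem gives I = A − B/2 + 1 = 81.5 − 3/2 + 1 = 81, so the closed region contains I + B = 81 + 3 = 84 lattice points.

84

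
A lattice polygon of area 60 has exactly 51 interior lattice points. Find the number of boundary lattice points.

Pick's theorem gives A = I + B/2 − 1, so B = 2(A − I + 1) = 2(60 − 51 + 1) = 20.

20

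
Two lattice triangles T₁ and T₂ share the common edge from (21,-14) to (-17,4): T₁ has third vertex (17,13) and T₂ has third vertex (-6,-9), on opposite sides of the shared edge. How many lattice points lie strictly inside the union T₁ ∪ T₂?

624

The union is the simple quadrilateral with vertices (21,-14), (17,13), (-17,4), (-6,-9) in order.
Using the shoelace formula, 2A = |[21·13 − 17·(-14)] + [17·4 − (-17)·13] + [(-17)·(-9) − (-6)·4] + [(-6)·(-14) − 21·(-9)]| = 1250, so the area is 625.
The number of boundary lattice points is Σ gcd(|Δx|,|Δy|) = gcd(4,27) + gcd(34,9) + gcd(11,13) + gcd(27,5) = 1+1+1+1 = 4.
By Pick's theorem I = A − B/2 + 1 = 625 − 4/2 + 1 = 624.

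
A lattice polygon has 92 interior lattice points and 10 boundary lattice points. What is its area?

By Pick's theorem, A = I + B/2 − 1 = 92 + 10/2 − 1 = 96.

96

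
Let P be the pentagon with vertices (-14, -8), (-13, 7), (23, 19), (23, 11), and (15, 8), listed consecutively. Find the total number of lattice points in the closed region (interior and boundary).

404

The shoelace formula gives twice the area as |((-14)·7 − (-13)·(-8)) + ((-13)·19 − 23·7) + (23·11 − 23·19) + (23·8 − 15·11) + (15·(-8) − (-14)·8)| = 783, so the area is 391.5.
The number of boundary lattice points is Σ gcd(|Δx|,|Δy|) = gcd(1,15) + gcd(36,12) + gcd(0,8) + gcd(8,3) + gcd(29,16) = 1+12+8+1+1 = 23.
Pick's theorem gives I = A − B/2 + 1 = 391.5 − 23/2 + 1 = 381, so the closed region contains I + B = 381 + 23 = 404 lattice points.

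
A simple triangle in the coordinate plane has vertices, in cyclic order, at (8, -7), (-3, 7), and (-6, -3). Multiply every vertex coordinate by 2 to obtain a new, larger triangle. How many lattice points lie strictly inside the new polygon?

301

By the shoelace formula, twice the signed area is |[8·7 − (-3)·(-7)] + [(-3)·(-3) − (-6)·7] + [(-6)·(-7) − 8·(-3)]| = 152, so the area is 76.
The number of boundary lattice points is Σ gcd(|Δx|,|Δy|) = gcd(11,14) + gcd(3,10) + gcd(14,4) = 1+1+2 = 4.
Scaling by 2 multiplies the area by 2² = 4 (so the new area is 304) and multiplies the boundary lattice-point count by 2, giving 8.
By Pick's theorem, the interior count of the dilated polygon is 304 − 8/2 + 1 = 301.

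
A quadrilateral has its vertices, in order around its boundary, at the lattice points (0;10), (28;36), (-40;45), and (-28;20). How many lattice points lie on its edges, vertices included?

The number of boundary lattice points is Σ gcd(|Δx|,|Δy|) = gcd(28,26) + gcd(68,9) + gcd(12,25) + gcd(28,10) = 2+1+1+2 = 6.

6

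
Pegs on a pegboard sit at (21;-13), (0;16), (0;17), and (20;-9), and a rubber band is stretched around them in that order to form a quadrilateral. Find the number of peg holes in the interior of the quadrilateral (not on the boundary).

By the shoelace formula, twice the signed area is |(21·16 − 0·(-13)) + (0·17 − 0·16) + (0·(-9) − 20·17) + (20·(-13) − 21·(-9))| = 75, so the area is 75/2.
Along each edge there are gcd(|Δx|,|Δy|)+1 lattice points, so counting each shared vertex once the boundary has gcd(21,29) + gcd(0,1) + gcd(20,26) + gcd(1,4) = 1+1+2+1 = 5.
By Pick's theorem A = I + B/2 − 1, so I = 75/2 − 5/2 + 1 = 36.

36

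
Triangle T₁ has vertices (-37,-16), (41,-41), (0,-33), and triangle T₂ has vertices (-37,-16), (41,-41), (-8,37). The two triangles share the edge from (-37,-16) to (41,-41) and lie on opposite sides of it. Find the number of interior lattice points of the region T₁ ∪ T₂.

The union is the simple quadrilateral with vertices (-37,-16), (0,-33), (41,-41), (-8,37) in order.
Using the shoelace formula, 2A = |[(-37)·(-33) − 0·(-16)] + [0·(-41) − 41·(-33)] + [41·37 − (-8)·(-41)] + [(-8)·(-16) − (-37)·37]| = 5260, so the area is 2630.
The number of boundary lattice points is Σ gcd(|Δx|,|Δy|) = gcd(37,17) + gcd(41,8) + gcd(49,78) + gcd(29,53) = 1+1+1+1 = 4.
By Pick's theorem I = A − B/2 + 1 = 2630 − 4/2 + 1 = 2629.

2629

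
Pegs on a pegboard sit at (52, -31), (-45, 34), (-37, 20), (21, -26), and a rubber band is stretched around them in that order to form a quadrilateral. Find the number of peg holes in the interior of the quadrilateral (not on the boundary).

985

By the shoelace formula, twice the signed area is |[52·34 − (-45)·(-31)] + [(-45)·20 − (-37)·34] + [(-37)·(-26) − 21·20] + [21·(-31) − 52·(-26)]| = 1974, so the area is 987.
The number of boundary lattice points is Σ gcd(|Δx|,|Δy|) = gcd(97,65) + gcd(8,14) + gcd(58,46) + gcd(31,5) = 1+2+2+1 = 6.
By Pick's theorem A = I + B/2 − 1, so I = 987 − 6/2 + 1 = 985.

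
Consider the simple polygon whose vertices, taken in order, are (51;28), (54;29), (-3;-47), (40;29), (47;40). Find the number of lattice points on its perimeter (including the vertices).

The number of boundary lattice points is Σ gcd(|Δx|,|Δy|) = gcd(3,1) + gcd(57,76) + gcd(43,76) + gcd(7,11) + gcd(4,12) = 1+19+1+1+4 = 26.

26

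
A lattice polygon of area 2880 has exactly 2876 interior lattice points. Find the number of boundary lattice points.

Pick's theorem gives A = I + B/2 − 1, so B = 2(A − I + 1) = 2(2880 − 2876 + 1) = 10.

10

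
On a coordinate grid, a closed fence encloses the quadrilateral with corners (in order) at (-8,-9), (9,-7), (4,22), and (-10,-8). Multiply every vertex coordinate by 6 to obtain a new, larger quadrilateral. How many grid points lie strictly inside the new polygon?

10372

Using the shoelace formula, 2A = |[(-8)·(-7) − 9·(-9)] + [9·22 − 4·(-7)] + [4·(-8) − (-10)·22] + [(-10)·(-9) − (-8)·(-8)]| = 577, so the area is 288.5.
Along each edge there are gcd(|Δx|,|Δy|)+1 lattice points, so counting each shared vertex once the boundary has gcd(17,2) + gcd(5,29) + gcd(14,30) + gcd(2,1) = 1+1+2+1 = 5.
Scaling by 6 multiplies the area by 6² = 36 (so the new area is 10386) and multiplies the boundary lattice-point count by 6, giving 30.
By Pick's theorem, the interior count of the dilated polygon is 10386 − 30/2 + 1 = 10372.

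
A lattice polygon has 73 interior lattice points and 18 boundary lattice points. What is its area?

81

By Pick's theorem, A = I + B/2 − 1 = 73 + 18/2 − 1 = 81.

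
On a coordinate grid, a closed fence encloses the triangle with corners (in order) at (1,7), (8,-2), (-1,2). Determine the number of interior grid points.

26

Using the shoelace formula, 2A = |[1·(-2) − 8·7] + [8·2 − (-1)·(-2)] + [(-1)·7 − 1·2]| = 53, so the area is 53/2.
Summing gcd(|Δx|,|Δy|) over the edges gives the boundary count: gcd(7,9) + gcd(9,4) + gcd(2,5) = 1+1+1 = 3.
Pick's theorem gives I = A − B/2 + 1 = 53/2 − 3/2 + 1 = 26.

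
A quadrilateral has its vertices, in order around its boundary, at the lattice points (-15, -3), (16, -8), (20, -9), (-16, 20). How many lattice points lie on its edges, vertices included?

4

The number of boundary lattice points is Σ gcd(|Δx|,|Δy|) = gcd(31,5) + gcd(4,1) + gcd(36,29) + gcd(1,23) = 1+1+1+1 = 4.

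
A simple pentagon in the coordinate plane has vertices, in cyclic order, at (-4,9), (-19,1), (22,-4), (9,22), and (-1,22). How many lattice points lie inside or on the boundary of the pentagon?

The shoelace formula gives twice the area as |((-4)·1 − (-19)·9) + ((-19)·(-4) − 22·1) + (22·22 − 9·(-4)) + (9·22 − (-1)·22) + ((-1)·9 − (-4)·22)| = 1040, so the area is 520.
The number of boundary lattice points is Σ gcd(|Δx|,|Δy|) = gcd(15,8) + gcd(41,5) + gcd(13,26) + gcd(10,0) + gcd(3,13) = 1+1+13+10+1 = 26.
Pick's theorem gives I = A − B/2 + 1 = 520 − 26/2 + 1 = 508, so the closed region contains I + B = 508 + 26 = 534 lattice points.

534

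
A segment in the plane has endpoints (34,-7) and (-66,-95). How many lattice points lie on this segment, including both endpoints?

5

The number of lattice points on a segment between lattice points is gcd(|Δx|,|Δy|) + 1 = gcd(100,88) + 1 = 4 + 1 = 5.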